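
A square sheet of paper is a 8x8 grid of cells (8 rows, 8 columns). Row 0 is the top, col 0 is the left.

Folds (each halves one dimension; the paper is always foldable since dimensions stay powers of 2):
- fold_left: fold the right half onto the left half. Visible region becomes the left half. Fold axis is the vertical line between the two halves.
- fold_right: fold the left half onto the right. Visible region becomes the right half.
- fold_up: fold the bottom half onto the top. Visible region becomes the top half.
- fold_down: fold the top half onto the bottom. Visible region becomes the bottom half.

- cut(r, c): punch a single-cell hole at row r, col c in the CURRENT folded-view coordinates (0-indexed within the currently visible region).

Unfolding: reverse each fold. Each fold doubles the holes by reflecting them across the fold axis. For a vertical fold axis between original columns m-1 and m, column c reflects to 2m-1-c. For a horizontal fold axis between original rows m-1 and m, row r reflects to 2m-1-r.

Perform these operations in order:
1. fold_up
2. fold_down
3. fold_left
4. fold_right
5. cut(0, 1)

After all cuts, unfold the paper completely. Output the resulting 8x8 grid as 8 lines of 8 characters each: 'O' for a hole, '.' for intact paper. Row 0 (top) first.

Answer: ........
O..OO..O
O..OO..O
........
........
O..OO..O
O..OO..O
........

Derivation:
Op 1 fold_up: fold axis h@4; visible region now rows[0,4) x cols[0,8) = 4x8
Op 2 fold_down: fold axis h@2; visible region now rows[2,4) x cols[0,8) = 2x8
Op 3 fold_left: fold axis v@4; visible region now rows[2,4) x cols[0,4) = 2x4
Op 4 fold_right: fold axis v@2; visible region now rows[2,4) x cols[2,4) = 2x2
Op 5 cut(0, 1): punch at orig (2,3); cuts so far [(2, 3)]; region rows[2,4) x cols[2,4) = 2x2
Unfold 1 (reflect across v@2): 2 holes -> [(2, 0), (2, 3)]
Unfold 2 (reflect across v@4): 4 holes -> [(2, 0), (2, 3), (2, 4), (2, 7)]
Unfold 3 (reflect across h@2): 8 holes -> [(1, 0), (1, 3), (1, 4), (1, 7), (2, 0), (2, 3), (2, 4), (2, 7)]
Unfold 4 (reflect across h@4): 16 holes -> [(1, 0), (1, 3), (1, 4), (1, 7), (2, 0), (2, 3), (2, 4), (2, 7), (5, 0), (5, 3), (5, 4), (5, 7), (6, 0), (6, 3), (6, 4), (6, 7)]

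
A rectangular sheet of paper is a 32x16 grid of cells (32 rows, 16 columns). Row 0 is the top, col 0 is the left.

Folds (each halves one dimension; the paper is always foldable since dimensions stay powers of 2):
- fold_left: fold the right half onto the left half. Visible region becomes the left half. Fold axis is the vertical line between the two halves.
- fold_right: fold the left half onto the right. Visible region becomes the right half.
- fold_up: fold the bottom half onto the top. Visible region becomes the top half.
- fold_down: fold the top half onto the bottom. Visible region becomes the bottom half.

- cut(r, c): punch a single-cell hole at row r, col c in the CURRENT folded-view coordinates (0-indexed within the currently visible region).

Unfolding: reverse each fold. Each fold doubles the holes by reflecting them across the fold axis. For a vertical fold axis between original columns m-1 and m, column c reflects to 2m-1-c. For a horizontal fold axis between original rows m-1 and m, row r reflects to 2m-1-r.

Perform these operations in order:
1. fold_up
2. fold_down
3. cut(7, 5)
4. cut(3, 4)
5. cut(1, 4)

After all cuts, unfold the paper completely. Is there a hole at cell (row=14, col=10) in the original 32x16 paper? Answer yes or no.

Op 1 fold_up: fold axis h@16; visible region now rows[0,16) x cols[0,16) = 16x16
Op 2 fold_down: fold axis h@8; visible region now rows[8,16) x cols[0,16) = 8x16
Op 3 cut(7, 5): punch at orig (15,5); cuts so far [(15, 5)]; region rows[8,16) x cols[0,16) = 8x16
Op 4 cut(3, 4): punch at orig (11,4); cuts so far [(11, 4), (15, 5)]; region rows[8,16) x cols[0,16) = 8x16
Op 5 cut(1, 4): punch at orig (9,4); cuts so far [(9, 4), (11, 4), (15, 5)]; region rows[8,16) x cols[0,16) = 8x16
Unfold 1 (reflect across h@8): 6 holes -> [(0, 5), (4, 4), (6, 4), (9, 4), (11, 4), (15, 5)]
Unfold 2 (reflect across h@16): 12 holes -> [(0, 5), (4, 4), (6, 4), (9, 4), (11, 4), (15, 5), (16, 5), (20, 4), (22, 4), (25, 4), (27, 4), (31, 5)]
Holes: [(0, 5), (4, 4), (6, 4), (9, 4), (11, 4), (15, 5), (16, 5), (20, 4), (22, 4), (25, 4), (27, 4), (31, 5)]

Answer: no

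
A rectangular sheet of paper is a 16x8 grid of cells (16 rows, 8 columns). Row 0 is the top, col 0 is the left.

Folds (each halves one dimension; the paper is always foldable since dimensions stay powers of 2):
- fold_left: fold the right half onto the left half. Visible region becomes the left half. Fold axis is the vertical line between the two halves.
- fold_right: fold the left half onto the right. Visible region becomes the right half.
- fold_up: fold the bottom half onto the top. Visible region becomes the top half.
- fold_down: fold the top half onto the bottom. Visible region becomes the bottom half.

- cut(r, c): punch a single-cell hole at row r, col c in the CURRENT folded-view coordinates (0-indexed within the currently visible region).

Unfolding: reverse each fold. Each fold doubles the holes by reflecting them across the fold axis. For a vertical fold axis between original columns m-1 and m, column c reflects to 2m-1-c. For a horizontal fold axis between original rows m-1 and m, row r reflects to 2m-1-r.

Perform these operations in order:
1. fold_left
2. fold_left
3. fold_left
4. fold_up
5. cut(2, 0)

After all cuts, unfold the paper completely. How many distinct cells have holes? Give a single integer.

Op 1 fold_left: fold axis v@4; visible region now rows[0,16) x cols[0,4) = 16x4
Op 2 fold_left: fold axis v@2; visible region now rows[0,16) x cols[0,2) = 16x2
Op 3 fold_left: fold axis v@1; visible region now rows[0,16) x cols[0,1) = 16x1
Op 4 fold_up: fold axis h@8; visible region now rows[0,8) x cols[0,1) = 8x1
Op 5 cut(2, 0): punch at orig (2,0); cuts so far [(2, 0)]; region rows[0,8) x cols[0,1) = 8x1
Unfold 1 (reflect across h@8): 2 holes -> [(2, 0), (13, 0)]
Unfold 2 (reflect across v@1): 4 holes -> [(2, 0), (2, 1), (13, 0), (13, 1)]
Unfold 3 (reflect across v@2): 8 holes -> [(2, 0), (2, 1), (2, 2), (2, 3), (13, 0), (13, 1), (13, 2), (13, 3)]
Unfold 4 (reflect across v@4): 16 holes -> [(2, 0), (2, 1), (2, 2), (2, 3), (2, 4), (2, 5), (2, 6), (2, 7), (13, 0), (13, 1), (13, 2), (13, 3), (13, 4), (13, 5), (13, 6), (13, 7)]

Answer: 16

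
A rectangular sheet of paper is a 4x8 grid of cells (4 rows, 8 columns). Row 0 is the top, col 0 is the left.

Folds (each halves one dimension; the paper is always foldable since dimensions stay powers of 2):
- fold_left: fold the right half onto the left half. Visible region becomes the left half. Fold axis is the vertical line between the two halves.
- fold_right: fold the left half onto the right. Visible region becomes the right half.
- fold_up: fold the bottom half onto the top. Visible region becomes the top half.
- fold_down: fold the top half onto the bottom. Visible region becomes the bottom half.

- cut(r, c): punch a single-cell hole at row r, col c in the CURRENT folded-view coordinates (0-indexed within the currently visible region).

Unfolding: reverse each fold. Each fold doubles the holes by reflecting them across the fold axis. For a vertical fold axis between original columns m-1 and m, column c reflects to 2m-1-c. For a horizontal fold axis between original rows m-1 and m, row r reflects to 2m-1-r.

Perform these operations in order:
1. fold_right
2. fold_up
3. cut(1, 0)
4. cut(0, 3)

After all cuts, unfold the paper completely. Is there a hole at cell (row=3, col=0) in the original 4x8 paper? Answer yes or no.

Op 1 fold_right: fold axis v@4; visible region now rows[0,4) x cols[4,8) = 4x4
Op 2 fold_up: fold axis h@2; visible region now rows[0,2) x cols[4,8) = 2x4
Op 3 cut(1, 0): punch at orig (1,4); cuts so far [(1, 4)]; region rows[0,2) x cols[4,8) = 2x4
Op 4 cut(0, 3): punch at orig (0,7); cuts so far [(0, 7), (1, 4)]; region rows[0,2) x cols[4,8) = 2x4
Unfold 1 (reflect across h@2): 4 holes -> [(0, 7), (1, 4), (2, 4), (3, 7)]
Unfold 2 (reflect across v@4): 8 holes -> [(0, 0), (0, 7), (1, 3), (1, 4), (2, 3), (2, 4), (3, 0), (3, 7)]
Holes: [(0, 0), (0, 7), (1, 3), (1, 4), (2, 3), (2, 4), (3, 0), (3, 7)]

Answer: yes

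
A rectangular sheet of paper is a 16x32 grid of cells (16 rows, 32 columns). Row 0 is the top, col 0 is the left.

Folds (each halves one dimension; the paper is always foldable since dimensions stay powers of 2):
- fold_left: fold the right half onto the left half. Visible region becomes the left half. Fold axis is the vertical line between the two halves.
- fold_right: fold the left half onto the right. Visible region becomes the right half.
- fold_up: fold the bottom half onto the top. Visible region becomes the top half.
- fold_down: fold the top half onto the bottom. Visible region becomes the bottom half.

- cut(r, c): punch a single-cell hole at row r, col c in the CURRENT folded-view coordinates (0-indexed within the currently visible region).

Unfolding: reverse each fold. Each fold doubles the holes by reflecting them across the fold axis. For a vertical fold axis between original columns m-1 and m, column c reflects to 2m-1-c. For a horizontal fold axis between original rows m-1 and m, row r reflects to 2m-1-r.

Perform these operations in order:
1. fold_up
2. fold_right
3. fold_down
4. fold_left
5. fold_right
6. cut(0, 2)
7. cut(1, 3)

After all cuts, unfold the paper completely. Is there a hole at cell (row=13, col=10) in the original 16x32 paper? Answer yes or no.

Op 1 fold_up: fold axis h@8; visible region now rows[0,8) x cols[0,32) = 8x32
Op 2 fold_right: fold axis v@16; visible region now rows[0,8) x cols[16,32) = 8x16
Op 3 fold_down: fold axis h@4; visible region now rows[4,8) x cols[16,32) = 4x16
Op 4 fold_left: fold axis v@24; visible region now rows[4,8) x cols[16,24) = 4x8
Op 5 fold_right: fold axis v@20; visible region now rows[4,8) x cols[20,24) = 4x4
Op 6 cut(0, 2): punch at orig (4,22); cuts so far [(4, 22)]; region rows[4,8) x cols[20,24) = 4x4
Op 7 cut(1, 3): punch at orig (5,23); cuts so far [(4, 22), (5, 23)]; region rows[4,8) x cols[20,24) = 4x4
Unfold 1 (reflect across v@20): 4 holes -> [(4, 17), (4, 22), (5, 16), (5, 23)]
Unfold 2 (reflect across v@24): 8 holes -> [(4, 17), (4, 22), (4, 25), (4, 30), (5, 16), (5, 23), (5, 24), (5, 31)]
Unfold 3 (reflect across h@4): 16 holes -> [(2, 16), (2, 23), (2, 24), (2, 31), (3, 17), (3, 22), (3, 25), (3, 30), (4, 17), (4, 22), (4, 25), (4, 30), (5, 16), (5, 23), (5, 24), (5, 31)]
Unfold 4 (reflect across v@16): 32 holes -> [(2, 0), (2, 7), (2, 8), (2, 15), (2, 16), (2, 23), (2, 24), (2, 31), (3, 1), (3, 6), (3, 9), (3, 14), (3, 17), (3, 22), (3, 25), (3, 30), (4, 1), (4, 6), (4, 9), (4, 14), (4, 17), (4, 22), (4, 25), (4, 30), (5, 0), (5, 7), (5, 8), (5, 15), (5, 16), (5, 23), (5, 24), (5, 31)]
Unfold 5 (reflect across h@8): 64 holes -> [(2, 0), (2, 7), (2, 8), (2, 15), (2, 16), (2, 23), (2, 24), (2, 31), (3, 1), (3, 6), (3, 9), (3, 14), (3, 17), (3, 22), (3, 25), (3, 30), (4, 1), (4, 6), (4, 9), (4, 14), (4, 17), (4, 22), (4, 25), (4, 30), (5, 0), (5, 7), (5, 8), (5, 15), (5, 16), (5, 23), (5, 24), (5, 31), (10, 0), (10, 7), (10, 8), (10, 15), (10, 16), (10, 23), (10, 24), (10, 31), (11, 1), (11, 6), (11, 9), (11, 14), (11, 17), (11, 22), (11, 25), (11, 30), (12, 1), (12, 6), (12, 9), (12, 14), (12, 17), (12, 22), (12, 25), (12, 30), (13, 0), (13, 7), (13, 8), (13, 15), (13, 16), (13, 23), (13, 24), (13, 31)]
Holes: [(2, 0), (2, 7), (2, 8), (2, 15), (2, 16), (2, 23), (2, 24), (2, 31), (3, 1), (3, 6), (3, 9), (3, 14), (3, 17), (3, 22), (3, 25), (3, 30), (4, 1), (4, 6), (4, 9), (4, 14), (4, 17), (4, 22), (4, 25), (4, 30), (5, 0), (5, 7), (5, 8), (5, 15), (5, 16), (5, 23), (5, 24), (5, 31), (10, 0), (10, 7), (10, 8), (10, 15), (10, 16), (10, 23), (10, 24), (10, 31), (11, 1), (11, 6), (11, 9), (11, 14), (11, 17), (11, 22), (11, 25), (11, 30), (12, 1), (12, 6), (12, 9), (12, 14), (12, 17), (12, 22), (12, 25), (12, 30), (13, 0), (13, 7), (13, 8), (13, 15), (13, 16), (13, 23), (13, 24), (13, 31)]

Answer: no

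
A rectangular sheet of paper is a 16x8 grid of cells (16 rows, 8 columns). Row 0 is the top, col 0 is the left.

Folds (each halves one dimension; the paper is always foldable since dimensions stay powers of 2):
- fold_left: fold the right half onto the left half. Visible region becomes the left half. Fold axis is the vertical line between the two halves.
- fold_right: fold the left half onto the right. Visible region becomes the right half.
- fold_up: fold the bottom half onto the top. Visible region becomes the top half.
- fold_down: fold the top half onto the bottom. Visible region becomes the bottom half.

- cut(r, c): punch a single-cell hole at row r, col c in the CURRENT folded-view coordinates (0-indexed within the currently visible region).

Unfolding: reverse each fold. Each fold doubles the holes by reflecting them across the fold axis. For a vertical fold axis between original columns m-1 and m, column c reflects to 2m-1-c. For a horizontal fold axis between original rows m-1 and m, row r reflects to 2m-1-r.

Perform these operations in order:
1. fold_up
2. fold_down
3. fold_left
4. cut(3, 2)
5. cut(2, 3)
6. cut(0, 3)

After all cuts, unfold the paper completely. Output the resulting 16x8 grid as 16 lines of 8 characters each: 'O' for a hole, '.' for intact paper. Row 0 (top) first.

Op 1 fold_up: fold axis h@8; visible region now rows[0,8) x cols[0,8) = 8x8
Op 2 fold_down: fold axis h@4; visible region now rows[4,8) x cols[0,8) = 4x8
Op 3 fold_left: fold axis v@4; visible region now rows[4,8) x cols[0,4) = 4x4
Op 4 cut(3, 2): punch at orig (7,2); cuts so far [(7, 2)]; region rows[4,8) x cols[0,4) = 4x4
Op 5 cut(2, 3): punch at orig (6,3); cuts so far [(6, 3), (7, 2)]; region rows[4,8) x cols[0,4) = 4x4
Op 6 cut(0, 3): punch at orig (4,3); cuts so far [(4, 3), (6, 3), (7, 2)]; region rows[4,8) x cols[0,4) = 4x4
Unfold 1 (reflect across v@4): 6 holes -> [(4, 3), (4, 4), (6, 3), (6, 4), (7, 2), (7, 5)]
Unfold 2 (reflect across h@4): 12 holes -> [(0, 2), (0, 5), (1, 3), (1, 4), (3, 3), (3, 4), (4, 3), (4, 4), (6, 3), (6, 4), (7, 2), (7, 5)]
Unfold 3 (reflect across h@8): 24 holes -> [(0, 2), (0, 5), (1, 3), (1, 4), (3, 3), (3, 4), (4, 3), (4, 4), (6, 3), (6, 4), (7, 2), (7, 5), (8, 2), (8, 5), (9, 3), (9, 4), (11, 3), (11, 4), (12, 3), (12, 4), (14, 3), (14, 4), (15, 2), (15, 5)]

Answer: ..O..O..
...OO...
........
...OO...
...OO...
........
...OO...
..O..O..
..O..O..
...OO...
........
...OO...
...OO...
........
...OO...
..O..O..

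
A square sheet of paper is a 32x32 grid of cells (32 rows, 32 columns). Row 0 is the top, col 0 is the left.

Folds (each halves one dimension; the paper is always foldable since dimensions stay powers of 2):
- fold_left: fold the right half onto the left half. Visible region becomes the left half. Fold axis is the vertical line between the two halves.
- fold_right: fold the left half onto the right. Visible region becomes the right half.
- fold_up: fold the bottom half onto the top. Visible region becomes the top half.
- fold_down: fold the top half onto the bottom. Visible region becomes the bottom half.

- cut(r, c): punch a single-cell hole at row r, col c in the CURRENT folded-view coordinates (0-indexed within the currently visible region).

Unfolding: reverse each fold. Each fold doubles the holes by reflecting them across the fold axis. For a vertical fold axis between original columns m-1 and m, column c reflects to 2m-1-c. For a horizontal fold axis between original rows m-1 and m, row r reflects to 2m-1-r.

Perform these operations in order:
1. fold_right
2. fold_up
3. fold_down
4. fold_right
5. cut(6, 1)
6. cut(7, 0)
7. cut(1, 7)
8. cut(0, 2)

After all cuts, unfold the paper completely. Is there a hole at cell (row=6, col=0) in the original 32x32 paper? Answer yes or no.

Answer: yes

Derivation:
Op 1 fold_right: fold axis v@16; visible region now rows[0,32) x cols[16,32) = 32x16
Op 2 fold_up: fold axis h@16; visible region now rows[0,16) x cols[16,32) = 16x16
Op 3 fold_down: fold axis h@8; visible region now rows[8,16) x cols[16,32) = 8x16
Op 4 fold_right: fold axis v@24; visible region now rows[8,16) x cols[24,32) = 8x8
Op 5 cut(6, 1): punch at orig (14,25); cuts so far [(14, 25)]; region rows[8,16) x cols[24,32) = 8x8
Op 6 cut(7, 0): punch at orig (15,24); cuts so far [(14, 25), (15, 24)]; region rows[8,16) x cols[24,32) = 8x8
Op 7 cut(1, 7): punch at orig (9,31); cuts so far [(9, 31), (14, 25), (15, 24)]; region rows[8,16) x cols[24,32) = 8x8
Op 8 cut(0, 2): punch at orig (8,26); cuts so far [(8, 26), (9, 31), (14, 25), (15, 24)]; region rows[8,16) x cols[24,32) = 8x8
Unfold 1 (reflect across v@24): 8 holes -> [(8, 21), (8, 26), (9, 16), (9, 31), (14, 22), (14, 25), (15, 23), (15, 24)]
Unfold 2 (reflect across h@8): 16 holes -> [(0, 23), (0, 24), (1, 22), (1, 25), (6, 16), (6, 31), (7, 21), (7, 26), (8, 21), (8, 26), (9, 16), (9, 31), (14, 22), (14, 25), (15, 23), (15, 24)]
Unfold 3 (reflect across h@16): 32 holes -> [(0, 23), (0, 24), (1, 22), (1, 25), (6, 16), (6, 31), (7, 21), (7, 26), (8, 21), (8, 26), (9, 16), (9, 31), (14, 22), (14, 25), (15, 23), (15, 24), (16, 23), (16, 24), (17, 22), (17, 25), (22, 16), (22, 31), (23, 21), (23, 26), (24, 21), (24, 26), (25, 16), (25, 31), (30, 22), (30, 25), (31, 23), (31, 24)]
Unfold 4 (reflect across v@16): 64 holes -> [(0, 7), (0, 8), (0, 23), (0, 24), (1, 6), (1, 9), (1, 22), (1, 25), (6, 0), (6, 15), (6, 16), (6, 31), (7, 5), (7, 10), (7, 21), (7, 26), (8, 5), (8, 10), (8, 21), (8, 26), (9, 0), (9, 15), (9, 16), (9, 31), (14, 6), (14, 9), (14, 22), (14, 25), (15, 7), (15, 8), (15, 23), (15, 24), (16, 7), (16, 8), (16, 23), (16, 24), (17, 6), (17, 9), (17, 22), (17, 25), (22, 0), (22, 15), (22, 16), (22, 31), (23, 5), (23, 10), (23, 21), (23, 26), (24, 5), (24, 10), (24, 21), (24, 26), (25, 0), (25, 15), (25, 16), (25, 31), (30, 6), (30, 9), (30, 22), (30, 25), (31, 7), (31, 8), (31, 23), (31, 24)]
Holes: [(0, 7), (0, 8), (0, 23), (0, 24), (1, 6), (1, 9), (1, 22), (1, 25), (6, 0), (6, 15), (6, 16), (6, 31), (7, 5), (7, 10), (7, 21), (7, 26), (8, 5), (8, 10), (8, 21), (8, 26), (9, 0), (9, 15), (9, 16), (9, 31), (14, 6), (14, 9), (14, 22), (14, 25), (15, 7), (15, 8), (15, 23), (15, 24), (16, 7), (16, 8), (16, 23), (16, 24), (17, 6), (17, 9), (17, 22), (17, 25), (22, 0), (22, 15), (22, 16), (22, 31), (23, 5), (23, 10), (23, 21), (23, 26), (24, 5), (24, 10), (24, 21), (24, 26), (25, 0), (25, 15), (25, 16), (25, 31), (30, 6), (30, 9), (30, 22), (30, 25), (31, 7), (31, 8), (31, 23), (31, 24)]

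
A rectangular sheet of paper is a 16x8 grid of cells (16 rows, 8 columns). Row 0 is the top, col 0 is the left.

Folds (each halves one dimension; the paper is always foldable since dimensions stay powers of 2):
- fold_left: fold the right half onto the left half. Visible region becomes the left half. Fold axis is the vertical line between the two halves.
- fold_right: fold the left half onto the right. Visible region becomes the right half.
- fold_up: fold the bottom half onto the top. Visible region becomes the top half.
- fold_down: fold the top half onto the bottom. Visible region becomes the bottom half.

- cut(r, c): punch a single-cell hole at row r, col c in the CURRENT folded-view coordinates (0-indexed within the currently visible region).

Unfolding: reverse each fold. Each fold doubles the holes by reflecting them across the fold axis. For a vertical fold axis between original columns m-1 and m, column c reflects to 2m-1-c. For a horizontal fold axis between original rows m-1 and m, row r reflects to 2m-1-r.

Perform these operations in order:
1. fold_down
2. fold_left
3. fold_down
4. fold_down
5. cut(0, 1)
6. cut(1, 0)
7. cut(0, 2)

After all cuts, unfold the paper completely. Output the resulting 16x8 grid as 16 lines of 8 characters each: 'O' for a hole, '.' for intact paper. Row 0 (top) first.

Answer: O......O
.OO..OO.
.OO..OO.
O......O
O......O
.OO..OO.
.OO..OO.
O......O
O......O
.OO..OO.
.OO..OO.
O......O
O......O
.OO..OO.
.OO..OO.
O......O

Derivation:
Op 1 fold_down: fold axis h@8; visible region now rows[8,16) x cols[0,8) = 8x8
Op 2 fold_left: fold axis v@4; visible region now rows[8,16) x cols[0,4) = 8x4
Op 3 fold_down: fold axis h@12; visible region now rows[12,16) x cols[0,4) = 4x4
Op 4 fold_down: fold axis h@14; visible region now rows[14,16) x cols[0,4) = 2x4
Op 5 cut(0, 1): punch at orig (14,1); cuts so far [(14, 1)]; region rows[14,16) x cols[0,4) = 2x4
Op 6 cut(1, 0): punch at orig (15,0); cuts so far [(14, 1), (15, 0)]; region rows[14,16) x cols[0,4) = 2x4
Op 7 cut(0, 2): punch at orig (14,2); cuts so far [(14, 1), (14, 2), (15, 0)]; region rows[14,16) x cols[0,4) = 2x4
Unfold 1 (reflect across h@14): 6 holes -> [(12, 0), (13, 1), (13, 2), (14, 1), (14, 2), (15, 0)]
Unfold 2 (reflect across h@12): 12 holes -> [(8, 0), (9, 1), (9, 2), (10, 1), (10, 2), (11, 0), (12, 0), (13, 1), (13, 2), (14, 1), (14, 2), (15, 0)]
Unfold 3 (reflect across v@4): 24 holes -> [(8, 0), (8, 7), (9, 1), (9, 2), (9, 5), (9, 6), (10, 1), (10, 2), (10, 5), (10, 6), (11, 0), (11, 7), (12, 0), (12, 7), (13, 1), (13, 2), (13, 5), (13, 6), (14, 1), (14, 2), (14, 5), (14, 6), (15, 0), (15, 7)]
Unfold 4 (reflect across h@8): 48 holes -> [(0, 0), (0, 7), (1, 1), (1, 2), (1, 5), (1, 6), (2, 1), (2, 2), (2, 5), (2, 6), (3, 0), (3, 7), (4, 0), (4, 7), (5, 1), (5, 2), (5, 5), (5, 6), (6, 1), (6, 2), (6, 5), (6, 6), (7, 0), (7, 7), (8, 0), (8, 7), (9, 1), (9, 2), (9, 5), (9, 6), (10, 1), (10, 2), (10, 5), (10, 6), (11, 0), (11, 7), (12, 0), (12, 7), (13, 1), (13, 2), (13, 5), (13, 6), (14, 1), (14, 2), (14, 5), (14, 6), (15, 0), (15, 7)]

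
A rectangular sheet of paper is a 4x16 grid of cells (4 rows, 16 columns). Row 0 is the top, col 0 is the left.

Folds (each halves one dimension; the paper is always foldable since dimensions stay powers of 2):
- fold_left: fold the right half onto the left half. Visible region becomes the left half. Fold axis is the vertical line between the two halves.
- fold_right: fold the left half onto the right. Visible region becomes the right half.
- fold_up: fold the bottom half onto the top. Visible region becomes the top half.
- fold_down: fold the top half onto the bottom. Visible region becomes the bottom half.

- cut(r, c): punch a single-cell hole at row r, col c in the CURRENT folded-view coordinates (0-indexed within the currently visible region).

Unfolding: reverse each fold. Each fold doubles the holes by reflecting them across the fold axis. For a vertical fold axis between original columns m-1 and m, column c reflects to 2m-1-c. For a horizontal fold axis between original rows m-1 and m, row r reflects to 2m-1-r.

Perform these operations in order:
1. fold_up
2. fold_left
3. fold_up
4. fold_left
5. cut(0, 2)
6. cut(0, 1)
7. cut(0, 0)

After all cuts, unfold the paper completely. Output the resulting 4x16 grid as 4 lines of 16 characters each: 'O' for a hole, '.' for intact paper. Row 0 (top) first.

Answer: OOO..OOOOOO..OOO
OOO..OOOOOO..OOO
OOO..OOOOOO..OOO
OOO..OOOOOO..OOO

Derivation:
Op 1 fold_up: fold axis h@2; visible region now rows[0,2) x cols[0,16) = 2x16
Op 2 fold_left: fold axis v@8; visible region now rows[0,2) x cols[0,8) = 2x8
Op 3 fold_up: fold axis h@1; visible region now rows[0,1) x cols[0,8) = 1x8
Op 4 fold_left: fold axis v@4; visible region now rows[0,1) x cols[0,4) = 1x4
Op 5 cut(0, 2): punch at orig (0,2); cuts so far [(0, 2)]; region rows[0,1) x cols[0,4) = 1x4
Op 6 cut(0, 1): punch at orig (0,1); cuts so far [(0, 1), (0, 2)]; region rows[0,1) x cols[0,4) = 1x4
Op 7 cut(0, 0): punch at orig (0,0); cuts so far [(0, 0), (0, 1), (0, 2)]; region rows[0,1) x cols[0,4) = 1x4
Unfold 1 (reflect across v@4): 6 holes -> [(0, 0), (0, 1), (0, 2), (0, 5), (0, 6), (0, 7)]
Unfold 2 (reflect across h@1): 12 holes -> [(0, 0), (0, 1), (0, 2), (0, 5), (0, 6), (0, 7), (1, 0), (1, 1), (1, 2), (1, 5), (1, 6), (1, 7)]
Unfold 3 (reflect across v@8): 24 holes -> [(0, 0), (0, 1), (0, 2), (0, 5), (0, 6), (0, 7), (0, 8), (0, 9), (0, 10), (0, 13), (0, 14), (0, 15), (1, 0), (1, 1), (1, 2), (1, 5), (1, 6), (1, 7), (1, 8), (1, 9), (1, 10), (1, 13), (1, 14), (1, 15)]
Unfold 4 (reflect across h@2): 48 holes -> [(0, 0), (0, 1), (0, 2), (0, 5), (0, 6), (0, 7), (0, 8), (0, 9), (0, 10), (0, 13), (0, 14), (0, 15), (1, 0), (1, 1), (1, 2), (1, 5), (1, 6), (1, 7), (1, 8), (1, 9), (1, 10), (1, 13), (1, 14), (1, 15), (2, 0), (2, 1), (2, 2), (2, 5), (2, 6), (2, 7), (2, 8), (2, 9), (2, 10), (2, 13), (2, 14), (2, 15), (3, 0), (3, 1), (3, 2), (3, 5), (3, 6), (3, 7), (3, 8), (3, 9), (3, 10), (3, 13), (3, 14), (3, 15)]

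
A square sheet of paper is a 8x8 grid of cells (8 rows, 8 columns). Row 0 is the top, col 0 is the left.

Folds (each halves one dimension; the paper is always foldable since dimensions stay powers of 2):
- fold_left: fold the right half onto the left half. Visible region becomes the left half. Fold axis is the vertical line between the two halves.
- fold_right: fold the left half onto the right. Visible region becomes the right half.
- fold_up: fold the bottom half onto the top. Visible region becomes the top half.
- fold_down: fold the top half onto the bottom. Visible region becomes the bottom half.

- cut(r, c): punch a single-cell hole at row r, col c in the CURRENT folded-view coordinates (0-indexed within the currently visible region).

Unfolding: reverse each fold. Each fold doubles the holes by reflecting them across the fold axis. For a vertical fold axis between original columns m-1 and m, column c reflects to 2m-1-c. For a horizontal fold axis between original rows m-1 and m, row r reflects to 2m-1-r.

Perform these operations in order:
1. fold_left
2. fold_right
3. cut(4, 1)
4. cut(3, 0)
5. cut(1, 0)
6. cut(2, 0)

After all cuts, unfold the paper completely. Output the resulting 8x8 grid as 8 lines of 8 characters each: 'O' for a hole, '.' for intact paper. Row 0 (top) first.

Op 1 fold_left: fold axis v@4; visible region now rows[0,8) x cols[0,4) = 8x4
Op 2 fold_right: fold axis v@2; visible region now rows[0,8) x cols[2,4) = 8x2
Op 3 cut(4, 1): punch at orig (4,3); cuts so far [(4, 3)]; region rows[0,8) x cols[2,4) = 8x2
Op 4 cut(3, 0): punch at orig (3,2); cuts so far [(3, 2), (4, 3)]; region rows[0,8) x cols[2,4) = 8x2
Op 5 cut(1, 0): punch at orig (1,2); cuts so far [(1, 2), (3, 2), (4, 3)]; region rows[0,8) x cols[2,4) = 8x2
Op 6 cut(2, 0): punch at orig (2,2); cuts so far [(1, 2), (2, 2), (3, 2), (4, 3)]; region rows[0,8) x cols[2,4) = 8x2
Unfold 1 (reflect across v@2): 8 holes -> [(1, 1), (1, 2), (2, 1), (2, 2), (3, 1), (3, 2), (4, 0), (4, 3)]
Unfold 2 (reflect across v@4): 16 holes -> [(1, 1), (1, 2), (1, 5), (1, 6), (2, 1), (2, 2), (2, 5), (2, 6), (3, 1), (3, 2), (3, 5), (3, 6), (4, 0), (4, 3), (4, 4), (4, 7)]

Answer: ........
.OO..OO.
.OO..OO.
.OO..OO.
O..OO..O
........
........
........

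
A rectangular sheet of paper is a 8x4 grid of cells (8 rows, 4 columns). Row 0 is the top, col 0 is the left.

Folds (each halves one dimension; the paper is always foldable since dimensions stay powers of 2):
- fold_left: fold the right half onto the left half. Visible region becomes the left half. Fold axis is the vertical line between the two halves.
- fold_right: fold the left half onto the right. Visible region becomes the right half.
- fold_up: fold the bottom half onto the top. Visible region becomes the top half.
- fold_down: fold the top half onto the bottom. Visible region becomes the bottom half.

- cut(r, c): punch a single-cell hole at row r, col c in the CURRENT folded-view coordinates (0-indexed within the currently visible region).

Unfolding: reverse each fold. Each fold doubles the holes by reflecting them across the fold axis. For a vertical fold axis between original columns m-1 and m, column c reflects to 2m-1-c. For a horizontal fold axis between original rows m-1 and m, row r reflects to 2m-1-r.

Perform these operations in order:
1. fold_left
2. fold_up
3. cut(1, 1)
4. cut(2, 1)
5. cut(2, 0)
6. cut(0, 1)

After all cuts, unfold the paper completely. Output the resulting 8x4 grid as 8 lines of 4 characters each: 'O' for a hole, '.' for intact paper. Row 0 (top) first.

Op 1 fold_left: fold axis v@2; visible region now rows[0,8) x cols[0,2) = 8x2
Op 2 fold_up: fold axis h@4; visible region now rows[0,4) x cols[0,2) = 4x2
Op 3 cut(1, 1): punch at orig (1,1); cuts so far [(1, 1)]; region rows[0,4) x cols[0,2) = 4x2
Op 4 cut(2, 1): punch at orig (2,1); cuts so far [(1, 1), (2, 1)]; region rows[0,4) x cols[0,2) = 4x2
Op 5 cut(2, 0): punch at orig (2,0); cuts so far [(1, 1), (2, 0), (2, 1)]; region rows[0,4) x cols[0,2) = 4x2
Op 6 cut(0, 1): punch at orig (0,1); cuts so far [(0, 1), (1, 1), (2, 0), (2, 1)]; region rows[0,4) x cols[0,2) = 4x2
Unfold 1 (reflect across h@4): 8 holes -> [(0, 1), (1, 1), (2, 0), (2, 1), (5, 0), (5, 1), (6, 1), (7, 1)]
Unfold 2 (reflect across v@2): 16 holes -> [(0, 1), (0, 2), (1, 1), (1, 2), (2, 0), (2, 1), (2, 2), (2, 3), (5, 0), (5, 1), (5, 2), (5, 3), (6, 1), (6, 2), (7, 1), (7, 2)]

Answer: .OO.
.OO.
OOOO
....
....
OOOO
.OO.
.OO.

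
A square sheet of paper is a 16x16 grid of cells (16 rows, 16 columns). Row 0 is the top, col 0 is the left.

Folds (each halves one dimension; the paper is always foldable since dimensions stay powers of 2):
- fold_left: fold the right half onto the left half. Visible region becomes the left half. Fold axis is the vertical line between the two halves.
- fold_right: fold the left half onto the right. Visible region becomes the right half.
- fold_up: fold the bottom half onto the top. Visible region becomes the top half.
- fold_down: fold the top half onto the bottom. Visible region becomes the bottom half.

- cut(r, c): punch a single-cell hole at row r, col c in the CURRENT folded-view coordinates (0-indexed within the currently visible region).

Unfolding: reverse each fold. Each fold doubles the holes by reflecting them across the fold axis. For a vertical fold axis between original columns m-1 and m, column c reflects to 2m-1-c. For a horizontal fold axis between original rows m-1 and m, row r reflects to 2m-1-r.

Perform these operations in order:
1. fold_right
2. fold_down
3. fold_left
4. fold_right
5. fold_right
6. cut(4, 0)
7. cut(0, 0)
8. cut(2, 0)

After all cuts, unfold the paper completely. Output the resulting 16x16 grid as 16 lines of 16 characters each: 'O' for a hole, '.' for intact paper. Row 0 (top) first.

Answer: ................
................
................
OOOOOOOOOOOOOOOO
................
OOOOOOOOOOOOOOOO
................
OOOOOOOOOOOOOOOO
OOOOOOOOOOOOOOOO
................
OOOOOOOOOOOOOOOO
................
OOOOOOOOOOOOOOOO
................
................
................

Derivation:
Op 1 fold_right: fold axis v@8; visible region now rows[0,16) x cols[8,16) = 16x8
Op 2 fold_down: fold axis h@8; visible region now rows[8,16) x cols[8,16) = 8x8
Op 3 fold_left: fold axis v@12; visible region now rows[8,16) x cols[8,12) = 8x4
Op 4 fold_right: fold axis v@10; visible region now rows[8,16) x cols[10,12) = 8x2
Op 5 fold_right: fold axis v@11; visible region now rows[8,16) x cols[11,12) = 8x1
Op 6 cut(4, 0): punch at orig (12,11); cuts so far [(12, 11)]; region rows[8,16) x cols[11,12) = 8x1
Op 7 cut(0, 0): punch at orig (8,11); cuts so far [(8, 11), (12, 11)]; region rows[8,16) x cols[11,12) = 8x1
Op 8 cut(2, 0): punch at orig (10,11); cuts so far [(8, 11), (10, 11), (12, 11)]; region rows[8,16) x cols[11,12) = 8x1
Unfold 1 (reflect across v@11): 6 holes -> [(8, 10), (8, 11), (10, 10), (10, 11), (12, 10), (12, 11)]
Unfold 2 (reflect across v@10): 12 holes -> [(8, 8), (8, 9), (8, 10), (8, 11), (10, 8), (10, 9), (10, 10), (10, 11), (12, 8), (12, 9), (12, 10), (12, 11)]
Unfold 3 (reflect across v@12): 24 holes -> [(8, 8), (8, 9), (8, 10), (8, 11), (8, 12), (8, 13), (8, 14), (8, 15), (10, 8), (10, 9), (10, 10), (10, 11), (10, 12), (10, 13), (10, 14), (10, 15), (12, 8), (12, 9), (12, 10), (12, 11), (12, 12), (12, 13), (12, 14), (12, 15)]
Unfold 4 (reflect across h@8): 48 holes -> [(3, 8), (3, 9), (3, 10), (3, 11), (3, 12), (3, 13), (3, 14), (3, 15), (5, 8), (5, 9), (5, 10), (5, 11), (5, 12), (5, 13), (5, 14), (5, 15), (7, 8), (7, 9), (7, 10), (7, 11), (7, 12), (7, 13), (7, 14), (7, 15), (8, 8), (8, 9), (8, 10), (8, 11), (8, 12), (8, 13), (8, 14), (8, 15), (10, 8), (10, 9), (10, 10), (10, 11), (10, 12), (10, 13), (10, 14), (10, 15), (12, 8), (12, 9), (12, 10), (12, 11), (12, 12), (12, 13), (12, 14), (12, 15)]
Unfold 5 (reflect across v@8): 96 holes -> [(3, 0), (3, 1), (3, 2), (3, 3), (3, 4), (3, 5), (3, 6), (3, 7), (3, 8), (3, 9), (3, 10), (3, 11), (3, 12), (3, 13), (3, 14), (3, 15), (5, 0), (5, 1), (5, 2), (5, 3), (5, 4), (5, 5), (5, 6), (5, 7), (5, 8), (5, 9), (5, 10), (5, 11), (5, 12), (5, 13), (5, 14), (5, 15), (7, 0), (7, 1), (7, 2), (7, 3), (7, 4), (7, 5), (7, 6), (7, 7), (7, 8), (7, 9), (7, 10), (7, 11), (7, 12), (7, 13), (7, 14), (7, 15), (8, 0), (8, 1), (8, 2), (8, 3), (8, 4), (8, 5), (8, 6), (8, 7), (8, 8), (8, 9), (8, 10), (8, 11), (8, 12), (8, 13), (8, 14), (8, 15), (10, 0), (10, 1), (10, 2), (10, 3), (10, 4), (10, 5), (10, 6), (10, 7), (10, 8), (10, 9), (10, 10), (10, 11), (10, 12), (10, 13), (10, 14), (10, 15), (12, 0), (12, 1), (12, 2), (12, 3), (12, 4), (12, 5), (12, 6), (12, 7), (12, 8), (12, 9), (12, 10), (12, 11), (12, 12), (12, 13), (12, 14), (12, 15)]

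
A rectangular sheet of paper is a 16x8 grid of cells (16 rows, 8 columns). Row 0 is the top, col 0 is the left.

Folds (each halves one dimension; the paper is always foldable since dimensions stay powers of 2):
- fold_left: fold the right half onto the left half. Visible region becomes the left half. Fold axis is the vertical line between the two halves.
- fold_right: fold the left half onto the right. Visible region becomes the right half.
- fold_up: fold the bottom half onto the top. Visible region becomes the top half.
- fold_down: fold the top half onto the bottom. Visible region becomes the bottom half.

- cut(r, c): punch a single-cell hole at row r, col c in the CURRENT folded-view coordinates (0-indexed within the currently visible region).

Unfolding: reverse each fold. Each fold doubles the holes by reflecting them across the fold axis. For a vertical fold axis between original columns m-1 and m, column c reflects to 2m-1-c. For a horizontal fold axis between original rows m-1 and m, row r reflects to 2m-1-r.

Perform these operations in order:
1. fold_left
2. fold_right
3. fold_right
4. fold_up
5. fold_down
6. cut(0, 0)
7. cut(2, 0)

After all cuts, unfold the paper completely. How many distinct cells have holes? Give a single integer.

Op 1 fold_left: fold axis v@4; visible region now rows[0,16) x cols[0,4) = 16x4
Op 2 fold_right: fold axis v@2; visible region now rows[0,16) x cols[2,4) = 16x2
Op 3 fold_right: fold axis v@3; visible region now rows[0,16) x cols[3,4) = 16x1
Op 4 fold_up: fold axis h@8; visible region now rows[0,8) x cols[3,4) = 8x1
Op 5 fold_down: fold axis h@4; visible region now rows[4,8) x cols[3,4) = 4x1
Op 6 cut(0, 0): punch at orig (4,3); cuts so far [(4, 3)]; region rows[4,8) x cols[3,4) = 4x1
Op 7 cut(2, 0): punch at orig (6,3); cuts so far [(4, 3), (6, 3)]; region rows[4,8) x cols[3,4) = 4x1
Unfold 1 (reflect across h@4): 4 holes -> [(1, 3), (3, 3), (4, 3), (6, 3)]
Unfold 2 (reflect across h@8): 8 holes -> [(1, 3), (3, 3), (4, 3), (6, 3), (9, 3), (11, 3), (12, 3), (14, 3)]
Unfold 3 (reflect across v@3): 16 holes -> [(1, 2), (1, 3), (3, 2), (3, 3), (4, 2), (4, 3), (6, 2), (6, 3), (9, 2), (9, 3), (11, 2), (11, 3), (12, 2), (12, 3), (14, 2), (14, 3)]
Unfold 4 (reflect across v@2): 32 holes -> [(1, 0), (1, 1), (1, 2), (1, 3), (3, 0), (3, 1), (3, 2), (3, 3), (4, 0), (4, 1), (4, 2), (4, 3), (6, 0), (6, 1), (6, 2), (6, 3), (9, 0), (9, 1), (9, 2), (9, 3), (11, 0), (11, 1), (11, 2), (11, 3), (12, 0), (12, 1), (12, 2), (12, 3), (14, 0), (14, 1), (14, 2), (14, 3)]
Unfold 5 (reflect across v@4): 64 holes -> [(1, 0), (1, 1), (1, 2), (1, 3), (1, 4), (1, 5), (1, 6), (1, 7), (3, 0), (3, 1), (3, 2), (3, 3), (3, 4), (3, 5), (3, 6), (3, 7), (4, 0), (4, 1), (4, 2), (4, 3), (4, 4), (4, 5), (4, 6), (4, 7), (6, 0), (6, 1), (6, 2), (6, 3), (6, 4), (6, 5), (6, 6), (6, 7), (9, 0), (9, 1), (9, 2), (9, 3), (9, 4), (9, 5), (9, 6), (9, 7), (11, 0), (11, 1), (11, 2), (11, 3), (11, 4), (11, 5), (11, 6), (11, 7), (12, 0), (12, 1), (12, 2), (12, 3), (12, 4), (12, 5), (12, 6), (12, 7), (14, 0), (14, 1), (14, 2), (14, 3), (14, 4), (14, 5), (14, 6), (14, 7)]

Answer: 64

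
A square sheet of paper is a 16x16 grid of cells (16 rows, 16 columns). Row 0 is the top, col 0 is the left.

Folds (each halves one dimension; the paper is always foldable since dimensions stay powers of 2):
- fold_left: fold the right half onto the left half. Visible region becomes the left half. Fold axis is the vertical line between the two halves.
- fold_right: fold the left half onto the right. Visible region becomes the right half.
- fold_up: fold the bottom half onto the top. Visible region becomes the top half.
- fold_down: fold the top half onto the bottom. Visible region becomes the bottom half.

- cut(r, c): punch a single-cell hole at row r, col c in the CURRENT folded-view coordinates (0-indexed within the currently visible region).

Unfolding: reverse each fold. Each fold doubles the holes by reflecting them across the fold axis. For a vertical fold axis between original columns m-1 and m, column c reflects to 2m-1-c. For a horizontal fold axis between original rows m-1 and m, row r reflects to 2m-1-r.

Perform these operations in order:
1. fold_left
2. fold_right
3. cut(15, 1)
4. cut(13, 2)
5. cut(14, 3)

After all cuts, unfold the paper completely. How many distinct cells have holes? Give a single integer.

Answer: 12

Derivation:
Op 1 fold_left: fold axis v@8; visible region now rows[0,16) x cols[0,8) = 16x8
Op 2 fold_right: fold axis v@4; visible region now rows[0,16) x cols[4,8) = 16x4
Op 3 cut(15, 1): punch at orig (15,5); cuts so far [(15, 5)]; region rows[0,16) x cols[4,8) = 16x4
Op 4 cut(13, 2): punch at orig (13,6); cuts so far [(13, 6), (15, 5)]; region rows[0,16) x cols[4,8) = 16x4
Op 5 cut(14, 3): punch at orig (14,7); cuts so far [(13, 6), (14, 7), (15, 5)]; region rows[0,16) x cols[4,8) = 16x4
Unfold 1 (reflect across v@4): 6 holes -> [(13, 1), (13, 6), (14, 0), (14, 7), (15, 2), (15, 5)]
Unfold 2 (reflect across v@8): 12 holes -> [(13, 1), (13, 6), (13, 9), (13, 14), (14, 0), (14, 7), (14, 8), (14, 15), (15, 2), (15, 5), (15, 10), (15, 13)]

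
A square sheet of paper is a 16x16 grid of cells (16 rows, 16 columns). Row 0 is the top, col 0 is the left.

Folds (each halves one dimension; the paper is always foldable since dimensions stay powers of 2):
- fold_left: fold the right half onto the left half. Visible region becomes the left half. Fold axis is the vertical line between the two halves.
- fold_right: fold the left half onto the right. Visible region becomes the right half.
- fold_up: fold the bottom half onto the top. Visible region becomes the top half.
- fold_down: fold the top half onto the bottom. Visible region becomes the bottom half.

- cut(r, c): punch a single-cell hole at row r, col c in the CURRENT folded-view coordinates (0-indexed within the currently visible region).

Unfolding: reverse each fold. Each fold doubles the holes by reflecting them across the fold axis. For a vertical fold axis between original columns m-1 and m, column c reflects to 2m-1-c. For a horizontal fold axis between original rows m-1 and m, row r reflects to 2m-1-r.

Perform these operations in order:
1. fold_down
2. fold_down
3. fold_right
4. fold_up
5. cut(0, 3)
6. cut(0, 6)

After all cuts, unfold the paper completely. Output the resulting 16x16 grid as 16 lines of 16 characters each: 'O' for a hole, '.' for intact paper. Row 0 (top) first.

Answer: .O..O......O..O.
................
................
.O..O......O..O.
.O..O......O..O.
................
................
.O..O......O..O.
.O..O......O..O.
................
................
.O..O......O..O.
.O..O......O..O.
................
................
.O..O......O..O.

Derivation:
Op 1 fold_down: fold axis h@8; visible region now rows[8,16) x cols[0,16) = 8x16
Op 2 fold_down: fold axis h@12; visible region now rows[12,16) x cols[0,16) = 4x16
Op 3 fold_right: fold axis v@8; visible region now rows[12,16) x cols[8,16) = 4x8
Op 4 fold_up: fold axis h@14; visible region now rows[12,14) x cols[8,16) = 2x8
Op 5 cut(0, 3): punch at orig (12,11); cuts so far [(12, 11)]; region rows[12,14) x cols[8,16) = 2x8
Op 6 cut(0, 6): punch at orig (12,14); cuts so far [(12, 11), (12, 14)]; region rows[12,14) x cols[8,16) = 2x8
Unfold 1 (reflect across h@14): 4 holes -> [(12, 11), (12, 14), (15, 11), (15, 14)]
Unfold 2 (reflect across v@8): 8 holes -> [(12, 1), (12, 4), (12, 11), (12, 14), (15, 1), (15, 4), (15, 11), (15, 14)]
Unfold 3 (reflect across h@12): 16 holes -> [(8, 1), (8, 4), (8, 11), (8, 14), (11, 1), (11, 4), (11, 11), (11, 14), (12, 1), (12, 4), (12, 11), (12, 14), (15, 1), (15, 4), (15, 11), (15, 14)]
Unfold 4 (reflect across h@8): 32 holes -> [(0, 1), (0, 4), (0, 11), (0, 14), (3, 1), (3, 4), (3, 11), (3, 14), (4, 1), (4, 4), (4, 11), (4, 14), (7, 1), (7, 4), (7, 11), (7, 14), (8, 1), (8, 4), (8, 11), (8, 14), (11, 1), (11, 4), (11, 11), (11, 14), (12, 1), (12, 4), (12, 11), (12, 14), (15, 1), (15, 4), (15, 11), (15, 14)]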